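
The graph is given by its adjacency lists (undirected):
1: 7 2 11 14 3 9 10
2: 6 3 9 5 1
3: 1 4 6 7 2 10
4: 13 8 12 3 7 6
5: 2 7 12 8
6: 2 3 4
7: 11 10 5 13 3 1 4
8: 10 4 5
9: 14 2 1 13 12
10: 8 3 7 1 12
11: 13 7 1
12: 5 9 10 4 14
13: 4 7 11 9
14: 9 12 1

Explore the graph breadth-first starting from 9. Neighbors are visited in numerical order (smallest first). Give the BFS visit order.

9 1 2 12 13 14 3 7 10 11 5 6 4 8

Visit 9; enqueue 1, 2, 12, 13, 14 → queue [1, 2, 12, 13, 14]
Visit 1; enqueue 3, 7, 10, 11 → queue [2, 12, 13, 14, 3, 7, 10, 11]
Visit 2; enqueue 5, 6 → queue [12, 13, 14, 3, 7, 10, 11, 5, 6]
Visit 12; enqueue 4 → queue [13, 14, 3, 7, 10, 11, 5, 6, 4]
Visit 13 → queue [14, 3, 7, 10, 11, 5, 6, 4]
Visit 14 → queue [3, 7, 10, 11, 5, 6, 4]
Visit 3 → queue [7, 10, 11, 5, 6, 4]
Visit 7 → queue [10, 11, 5, 6, 4]
Visit 10; enqueue 8 → queue [11, 5, 6, 4, 8]
Visit 11 → queue [5, 6, 4, 8]
Visit 5 → queue [6, 4, 8]
Visit 6 → queue [4, 8]
Visit 4 → queue [8]
Visit 8 → queue []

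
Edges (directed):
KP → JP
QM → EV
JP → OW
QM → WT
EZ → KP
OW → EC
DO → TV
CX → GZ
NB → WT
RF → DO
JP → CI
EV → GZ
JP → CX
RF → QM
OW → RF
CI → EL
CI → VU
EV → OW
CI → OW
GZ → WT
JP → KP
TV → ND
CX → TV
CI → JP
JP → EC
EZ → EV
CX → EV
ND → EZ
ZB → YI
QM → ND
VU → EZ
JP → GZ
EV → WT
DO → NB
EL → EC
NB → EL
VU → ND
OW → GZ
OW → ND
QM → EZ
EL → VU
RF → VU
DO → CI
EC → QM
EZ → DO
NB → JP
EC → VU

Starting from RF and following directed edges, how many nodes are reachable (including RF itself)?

18

BFS from RF visits: RF, DO, QM, VU, CI, NB, TV, EV, EZ, ND, WT, EL, JP, OW, GZ, KP, EC, CX
Reachable nodes: 18 of 20 total.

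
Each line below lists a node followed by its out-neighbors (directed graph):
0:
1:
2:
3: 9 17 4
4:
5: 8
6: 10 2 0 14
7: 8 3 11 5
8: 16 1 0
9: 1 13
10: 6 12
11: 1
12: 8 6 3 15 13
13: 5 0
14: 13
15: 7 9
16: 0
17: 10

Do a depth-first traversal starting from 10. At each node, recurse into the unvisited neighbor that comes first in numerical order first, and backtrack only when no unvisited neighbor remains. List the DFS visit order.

Visit 10
10 → 6
6 → 0
6 → 2
6 → 14
14 → 13
13 → 5
5 → 8
8 → 1
8 → 16
10 → 12
12 → 3
3 → 4
3 → 9
3 → 17
12 → 15
15 → 7
7 → 11

10 -> 6 -> 0 -> 2 -> 14 -> 13 -> 5 -> 8 -> 1 -> 16 -> 12 -> 3 -> 4 -> 9 -> 17 -> 15 -> 7 -> 11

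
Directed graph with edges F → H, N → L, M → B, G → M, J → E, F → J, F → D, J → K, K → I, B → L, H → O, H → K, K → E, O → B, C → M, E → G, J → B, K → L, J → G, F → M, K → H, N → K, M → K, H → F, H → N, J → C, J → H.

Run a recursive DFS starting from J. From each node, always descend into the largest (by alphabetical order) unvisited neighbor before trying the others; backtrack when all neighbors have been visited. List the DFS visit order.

Visit J
J → K
K → L
K → I
K → H
H → O
O → B
H → N
H → F
F → M
F → D
K → E
E → G
J → C

J -> K -> L -> I -> H -> O -> B -> N -> F -> M -> D -> E -> G -> C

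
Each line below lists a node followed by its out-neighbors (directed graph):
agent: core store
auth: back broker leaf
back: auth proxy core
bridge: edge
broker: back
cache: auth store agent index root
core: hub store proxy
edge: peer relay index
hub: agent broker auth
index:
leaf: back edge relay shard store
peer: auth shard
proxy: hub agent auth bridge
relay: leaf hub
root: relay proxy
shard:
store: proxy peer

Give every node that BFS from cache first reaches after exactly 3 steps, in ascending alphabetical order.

Level 0: cache
Level 1: agent, auth, index, root, store
Level 2: back, broker, core, leaf, peer, proxy, relay
Level 3: bridge, edge, hub, shard

bridge, edge, hub, shard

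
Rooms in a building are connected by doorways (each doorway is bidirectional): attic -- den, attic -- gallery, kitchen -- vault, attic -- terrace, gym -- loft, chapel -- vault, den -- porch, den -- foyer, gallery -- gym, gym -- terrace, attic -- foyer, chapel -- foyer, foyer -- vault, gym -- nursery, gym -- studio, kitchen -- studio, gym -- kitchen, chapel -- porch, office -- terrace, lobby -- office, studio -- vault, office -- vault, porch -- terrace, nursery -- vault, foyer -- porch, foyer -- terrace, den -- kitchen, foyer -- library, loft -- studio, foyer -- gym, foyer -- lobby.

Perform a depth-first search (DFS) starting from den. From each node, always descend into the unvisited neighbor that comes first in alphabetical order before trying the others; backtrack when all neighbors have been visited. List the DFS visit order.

Visit den
den → attic
attic → foyer
foyer → chapel
chapel → porch
porch → terrace
terrace → gym
gym → gallery
gym → kitchen
kitchen → studio
studio → loft
studio → vault
vault → nursery
vault → office
office → lobby
foyer → library

den attic foyer chapel porch terrace gym gallery kitchen studio loft vault nursery office lobby library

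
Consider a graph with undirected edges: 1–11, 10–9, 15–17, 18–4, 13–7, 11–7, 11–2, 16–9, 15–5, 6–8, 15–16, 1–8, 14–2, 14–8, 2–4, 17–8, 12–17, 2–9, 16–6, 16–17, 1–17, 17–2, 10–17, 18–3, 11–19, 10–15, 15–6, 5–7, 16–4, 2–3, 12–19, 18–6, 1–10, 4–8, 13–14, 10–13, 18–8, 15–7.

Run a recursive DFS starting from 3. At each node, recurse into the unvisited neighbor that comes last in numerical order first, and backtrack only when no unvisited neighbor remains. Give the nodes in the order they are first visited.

3 → 18 → 8 → 17 → 16 → 15 → 10 → 13 → 14 → 2 → 11 → 19 → 12 → 7 → 5 → 1 → 9 → 4 → 6

Visit 3
3 → 18
18 → 8
8 → 17
17 → 16
16 → 15
15 → 10
10 → 13
13 → 14
14 → 2
2 → 11
11 → 19
19 → 12
11 → 7
7 → 5
11 → 1
2 → 9
2 → 4
15 → 6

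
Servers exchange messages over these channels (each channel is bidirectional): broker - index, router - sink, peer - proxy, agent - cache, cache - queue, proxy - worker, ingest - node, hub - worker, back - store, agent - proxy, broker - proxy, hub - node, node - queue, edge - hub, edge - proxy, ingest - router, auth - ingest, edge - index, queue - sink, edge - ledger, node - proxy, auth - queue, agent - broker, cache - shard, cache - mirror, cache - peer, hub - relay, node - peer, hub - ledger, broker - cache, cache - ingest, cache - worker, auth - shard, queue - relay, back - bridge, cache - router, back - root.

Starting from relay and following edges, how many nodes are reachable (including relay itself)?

19

BFS from relay visits: relay, queue, hub, sink, node, cache, auth, worker, ledger, edge, router, proxy, peer, ingest, shard, mirror, broker, agent, index
Reachable nodes: 19 of 23 total.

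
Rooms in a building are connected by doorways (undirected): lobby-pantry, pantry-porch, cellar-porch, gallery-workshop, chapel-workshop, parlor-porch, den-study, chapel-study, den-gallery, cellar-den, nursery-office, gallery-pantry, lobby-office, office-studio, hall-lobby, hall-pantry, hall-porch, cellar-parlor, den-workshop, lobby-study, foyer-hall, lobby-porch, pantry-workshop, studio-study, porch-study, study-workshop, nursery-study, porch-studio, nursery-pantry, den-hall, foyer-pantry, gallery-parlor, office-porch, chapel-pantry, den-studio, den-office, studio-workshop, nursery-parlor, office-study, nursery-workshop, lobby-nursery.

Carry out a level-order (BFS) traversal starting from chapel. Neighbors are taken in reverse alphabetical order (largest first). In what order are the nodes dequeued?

chapel -> workshop -> study -> pantry -> studio -> nursery -> gallery -> den -> porch -> office -> lobby -> hall -> foyer -> parlor -> cellar

Visit chapel; enqueue workshop, study, pantry → queue [workshop, study, pantry]
Visit workshop; enqueue studio, nursery, gallery, den → queue [study, pantry, studio, nursery, gallery, den]
Visit study; enqueue porch, office, lobby → queue [pantry, studio, nursery, gallery, den, porch, office, lobby]
Visit pantry; enqueue hall, foyer → queue [studio, nursery, gallery, den, porch, office, lobby, hall, foyer]
Visit studio → queue [nursery, gallery, den, porch, office, lobby, hall, foyer]
Visit nursery; enqueue parlor → queue [gallery, den, porch, office, lobby, hall, foyer, parlor]
Visit gallery → queue [den, porch, office, lobby, hall, foyer, parlor]
Visit den; enqueue cellar → queue [porch, office, lobby, hall, foyer, parlor, cellar]
Visit porch → queue [office, lobby, hall, foyer, parlor, cellar]
Visit office → queue [lobby, hall, foyer, parlor, cellar]
Visit lobby → queue [hall, foyer, parlor, cellar]
Visit hall → queue [foyer, parlor, cellar]
Visit foyer → queue [parlor, cellar]
Visit parlor → queue [cellar]
Visit cellar → queue []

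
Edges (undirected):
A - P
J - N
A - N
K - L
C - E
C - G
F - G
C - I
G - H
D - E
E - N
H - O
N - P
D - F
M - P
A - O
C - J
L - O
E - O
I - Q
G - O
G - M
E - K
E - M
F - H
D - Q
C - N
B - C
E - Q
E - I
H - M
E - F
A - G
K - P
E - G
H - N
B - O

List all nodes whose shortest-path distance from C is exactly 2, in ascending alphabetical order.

A, D, F, H, K, M, O, P, Q

Level 0: C
Level 1: B, E, G, I, J, N
Level 2: A, D, F, H, K, M, O, P, Q
Level 3: L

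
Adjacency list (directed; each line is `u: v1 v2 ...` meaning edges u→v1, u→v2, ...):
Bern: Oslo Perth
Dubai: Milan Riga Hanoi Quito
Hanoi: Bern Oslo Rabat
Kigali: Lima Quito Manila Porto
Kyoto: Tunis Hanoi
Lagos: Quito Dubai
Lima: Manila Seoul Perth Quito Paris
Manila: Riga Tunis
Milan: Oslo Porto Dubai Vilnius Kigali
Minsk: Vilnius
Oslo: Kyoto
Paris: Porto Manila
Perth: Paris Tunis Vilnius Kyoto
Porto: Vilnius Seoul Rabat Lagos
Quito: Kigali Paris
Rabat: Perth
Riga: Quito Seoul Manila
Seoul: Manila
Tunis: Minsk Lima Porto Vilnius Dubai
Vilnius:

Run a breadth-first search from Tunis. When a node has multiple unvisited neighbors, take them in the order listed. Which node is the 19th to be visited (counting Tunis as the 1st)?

Visit Tunis; enqueue Minsk, Lima, Porto, Vilnius, Dubai → queue [Minsk, Lima, Porto, Vilnius, Dubai]
Visit Minsk → queue [Lima, Porto, Vilnius, Dubai]
Visit Lima; enqueue Manila, Seoul, Perth, Quito, Paris → queue [Porto, Vilnius, Dubai, Manila, Seoul, Perth, Quito, Paris]
Visit Porto; enqueue Rabat, Lagos → queue [Vilnius, Dubai, Manila, Seoul, Perth, Quito, Paris, Rabat, Lagos]
Visit Vilnius → queue [Dubai, Manila, Seoul, Perth, Quito, Paris, Rabat, Lagos]
Visit Dubai; enqueue Milan, Riga, Hanoi → queue [Manila, Seoul, Perth, Quito, Paris, Rabat, Lagos, Milan, Riga, Hanoi]
Visit Manila → queue [Seoul, Perth, Quito, Paris, Rabat, Lagos, Milan, Riga, Hanoi]
Visit Seoul → queue [Perth, Quito, Paris, Rabat, Lagos, Milan, Riga, Hanoi]
Visit Perth; enqueue Kyoto → queue [Quito, Paris, Rabat, Lagos, Milan, Riga, Hanoi, Kyoto]
Visit Quito; enqueue Kigali → queue [Paris, Rabat, Lagos, Milan, Riga, Hanoi, Kyoto, Kigali]
Visit Paris → queue [Rabat, Lagos, Milan, Riga, Hanoi, Kyoto, Kigali]
Visit Rabat → queue [Lagos, Milan, Riga, Hanoi, Kyoto, Kigali]
Visit Lagos → queue [Milan, Riga, Hanoi, Kyoto, Kigali]
Visit Milan; enqueue Oslo → queue [Riga, Hanoi, Kyoto, Kigali, Oslo]
Visit Riga → queue [Hanoi, Kyoto, Kigali, Oslo]
Visit Hanoi; enqueue Bern → queue [Kyoto, Kigali, Oslo, Bern]
Visit Kyoto → queue [Kigali, Oslo, Bern]
Visit Kigali → queue [Oslo, Bern]
Visit Oslo → queue [Bern]
Visit Bern → queue []

Visit order: Tunis, Minsk, Lima, Porto, Vilnius, Dubai, Manila, Seoul, Perth, Quito, Paris, Rabat, Lagos, Milan, Riga, Hanoi, Kyoto, Kigali, Oslo, Bern

Oslo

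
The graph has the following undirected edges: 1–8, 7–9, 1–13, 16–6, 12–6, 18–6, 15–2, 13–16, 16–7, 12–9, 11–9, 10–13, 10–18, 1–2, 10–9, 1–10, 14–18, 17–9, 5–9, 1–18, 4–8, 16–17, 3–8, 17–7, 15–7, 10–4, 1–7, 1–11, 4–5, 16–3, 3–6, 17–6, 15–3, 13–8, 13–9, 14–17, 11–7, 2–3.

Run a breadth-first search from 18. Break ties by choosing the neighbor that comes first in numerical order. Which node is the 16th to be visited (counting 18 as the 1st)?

Visit 18; enqueue 1, 6, 10, 14 → queue [1, 6, 10, 14]
Visit 1; enqueue 2, 7, 8, 11, 13 → queue [6, 10, 14, 2, 7, 8, 11, 13]
Visit 6; enqueue 3, 12, 16, 17 → queue [10, 14, 2, 7, 8, 11, 13, 3, 12, 16, 17]
Visit 10; enqueue 4, 9 → queue [14, 2, 7, 8, 11, 13, 3, 12, 16, 17, 4, 9]
Visit 14 → queue [2, 7, 8, 11, 13, 3, 12, 16, 17, 4, 9]
Visit 2; enqueue 15 → queue [7, 8, 11, 13, 3, 12, 16, 17, 4, 9, 15]
Visit 7 → queue [8, 11, 13, 3, 12, 16, 17, 4, 9, 15]
Visit 8 → queue [11, 13, 3, 12, 16, 17, 4, 9, 15]
Visit 11 → queue [13, 3, 12, 16, 17, 4, 9, 15]
Visit 13 → queue [3, 12, 16, 17, 4, 9, 15]
Visit 3 → queue [12, 16, 17, 4, 9, 15]
Visit 12 → queue [16, 17, 4, 9, 15]
Visit 16 → queue [17, 4, 9, 15]
Visit 17 → queue [4, 9, 15]
Visit 4; enqueue 5 → queue [9, 15, 5]
Visit 9 → queue [15, 5]
Visit 15 → queue [5]
Visit 5 → queue []

Visit order: 18, 1, 6, 10, 14, 2, 7, 8, 11, 13, 3, 12, 16, 17, 4, 9, 15, 5

9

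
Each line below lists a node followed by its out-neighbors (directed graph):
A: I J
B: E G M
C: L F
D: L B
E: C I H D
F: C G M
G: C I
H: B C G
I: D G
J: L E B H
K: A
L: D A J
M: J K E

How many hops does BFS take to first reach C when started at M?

2

Level 0: M
Level 1: E, J, K
Level 2: A, B, C, D, H, I, L
Level 3: F, G
C first appears at level 2.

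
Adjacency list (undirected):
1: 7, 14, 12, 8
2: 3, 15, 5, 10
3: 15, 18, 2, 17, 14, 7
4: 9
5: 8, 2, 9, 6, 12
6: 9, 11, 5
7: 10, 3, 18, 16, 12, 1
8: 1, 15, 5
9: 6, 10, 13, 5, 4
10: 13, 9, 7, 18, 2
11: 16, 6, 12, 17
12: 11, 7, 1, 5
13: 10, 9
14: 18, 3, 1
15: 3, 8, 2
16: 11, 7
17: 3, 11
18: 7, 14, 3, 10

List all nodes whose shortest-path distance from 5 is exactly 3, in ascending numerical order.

Level 0: 5
Level 1: 2, 6, 8, 9, 12
Level 2: 1, 3, 4, 7, 10, 11, 13, 15
Level 3: 14, 16, 17, 18

14, 16, 17, 18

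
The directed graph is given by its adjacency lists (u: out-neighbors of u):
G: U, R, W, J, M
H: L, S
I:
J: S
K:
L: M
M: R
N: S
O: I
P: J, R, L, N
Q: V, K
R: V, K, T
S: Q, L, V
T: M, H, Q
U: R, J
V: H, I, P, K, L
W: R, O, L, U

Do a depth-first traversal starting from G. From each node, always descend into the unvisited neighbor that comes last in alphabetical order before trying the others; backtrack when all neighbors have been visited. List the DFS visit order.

G -> W -> U -> R -> V -> P -> N -> S -> Q -> K -> L -> M -> J -> I -> H -> T -> O

Visit G
G → W
W → U
U → R
R → V
V → P
P → N
N → S
S → Q
Q → K
S → L
L → M
P → J
V → I
V → H
R → T
W → O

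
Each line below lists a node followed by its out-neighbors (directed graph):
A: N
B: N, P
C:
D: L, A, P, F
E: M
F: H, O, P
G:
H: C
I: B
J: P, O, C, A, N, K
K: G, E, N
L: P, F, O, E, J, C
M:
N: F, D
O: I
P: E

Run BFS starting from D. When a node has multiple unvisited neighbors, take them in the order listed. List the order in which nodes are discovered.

D -> L -> A -> P -> F -> O -> E -> J -> C -> N -> H -> I -> M -> K -> B -> G

Visit D; enqueue L, A, P, F → queue [L, A, P, F]
Visit L; enqueue O, E, J, C → queue [A, P, F, O, E, J, C]
Visit A; enqueue N → queue [P, F, O, E, J, C, N]
Visit P → queue [F, O, E, J, C, N]
Visit F; enqueue H → queue [O, E, J, C, N, H]
Visit O; enqueue I → queue [E, J, C, N, H, I]
Visit E; enqueue M → queue [J, C, N, H, I, M]
Visit J; enqueue K → queue [C, N, H, I, M, K]
Visit C → queue [N, H, I, M, K]
Visit N → queue [H, I, M, K]
Visit H → queue [I, M, K]
Visit I; enqueue B → queue [M, K, B]
Visit M → queue [K, B]
Visit K; enqueue G → queue [B, G]
Visit B → queue [G]
Visit G → queue []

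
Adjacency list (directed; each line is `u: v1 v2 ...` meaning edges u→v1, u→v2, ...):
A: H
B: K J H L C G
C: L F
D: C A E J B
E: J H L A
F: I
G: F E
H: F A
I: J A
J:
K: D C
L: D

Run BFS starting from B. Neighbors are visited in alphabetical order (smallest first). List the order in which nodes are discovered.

B C G H J K L F E A D I

Visit B; enqueue C, G, H, J, K, L → queue [C, G, H, J, K, L]
Visit C; enqueue F → queue [G, H, J, K, L, F]
Visit G; enqueue E → queue [H, J, K, L, F, E]
Visit H; enqueue A → queue [J, K, L, F, E, A]
Visit J → queue [K, L, F, E, A]
Visit K; enqueue D → queue [L, F, E, A, D]
Visit L → queue [F, E, A, D]
Visit F; enqueue I → queue [E, A, D, I]
Visit E → queue [A, D, I]
Visit A → queue [D, I]
Visit D → queue [I]
Visit I → queue []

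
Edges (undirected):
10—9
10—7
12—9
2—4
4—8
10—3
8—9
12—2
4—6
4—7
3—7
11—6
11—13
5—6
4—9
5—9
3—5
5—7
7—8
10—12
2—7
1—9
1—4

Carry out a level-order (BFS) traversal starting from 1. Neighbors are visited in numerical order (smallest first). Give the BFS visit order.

1 -> 4 -> 9 -> 2 -> 6 -> 7 -> 8 -> 5 -> 10 -> 12 -> 11 -> 3 -> 13

Visit 1; enqueue 4, 9 → queue [4, 9]
Visit 4; enqueue 2, 6, 7, 8 → queue [9, 2, 6, 7, 8]
Visit 9; enqueue 5, 10, 12 → queue [2, 6, 7, 8, 5, 10, 12]
Visit 2 → queue [6, 7, 8, 5, 10, 12]
Visit 6; enqueue 11 → queue [7, 8, 5, 10, 12, 11]
Visit 7; enqueue 3 → queue [8, 5, 10, 12, 11, 3]
Visit 8 → queue [5, 10, 12, 11, 3]
Visit 5 → queue [10, 12, 11, 3]
Visit 10 → queue [12, 11, 3]
Visit 12 → queue [11, 3]
Visit 11; enqueue 13 → queue [3, 13]
Visit 3 → queue [13]
Visit 13 → queue []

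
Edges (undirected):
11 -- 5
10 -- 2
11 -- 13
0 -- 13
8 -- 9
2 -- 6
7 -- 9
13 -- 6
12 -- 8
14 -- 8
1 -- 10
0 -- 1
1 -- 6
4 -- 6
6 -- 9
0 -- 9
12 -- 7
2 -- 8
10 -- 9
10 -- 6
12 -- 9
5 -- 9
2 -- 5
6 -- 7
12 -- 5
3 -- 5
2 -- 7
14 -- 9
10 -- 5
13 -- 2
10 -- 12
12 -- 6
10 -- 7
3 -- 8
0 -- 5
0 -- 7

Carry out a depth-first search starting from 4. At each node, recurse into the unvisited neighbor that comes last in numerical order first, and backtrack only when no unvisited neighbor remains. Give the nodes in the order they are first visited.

Visit 4
4 → 6
6 → 13
13 → 11
11 → 5
5 → 12
12 → 10
10 → 9
9 → 14
14 → 8
8 → 3
8 → 2
2 → 7
7 → 0
0 → 1

4, 6, 13, 11, 5, 12, 10, 9, 14, 8, 3, 2, 7, 0, 1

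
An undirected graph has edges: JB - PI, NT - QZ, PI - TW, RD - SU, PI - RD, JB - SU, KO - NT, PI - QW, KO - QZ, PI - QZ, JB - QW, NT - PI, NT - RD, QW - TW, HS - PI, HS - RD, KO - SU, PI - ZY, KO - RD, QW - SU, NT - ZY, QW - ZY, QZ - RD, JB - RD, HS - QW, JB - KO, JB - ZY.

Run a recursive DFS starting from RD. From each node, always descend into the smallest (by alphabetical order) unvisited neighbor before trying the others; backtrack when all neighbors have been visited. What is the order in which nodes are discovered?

RD HS PI JB KO NT QZ ZY QW SU TW

Visit RD
RD → HS
HS → PI
PI → JB
JB → KO
KO → NT
NT → QZ
NT → ZY
ZY → QW
QW → SU
QW → TW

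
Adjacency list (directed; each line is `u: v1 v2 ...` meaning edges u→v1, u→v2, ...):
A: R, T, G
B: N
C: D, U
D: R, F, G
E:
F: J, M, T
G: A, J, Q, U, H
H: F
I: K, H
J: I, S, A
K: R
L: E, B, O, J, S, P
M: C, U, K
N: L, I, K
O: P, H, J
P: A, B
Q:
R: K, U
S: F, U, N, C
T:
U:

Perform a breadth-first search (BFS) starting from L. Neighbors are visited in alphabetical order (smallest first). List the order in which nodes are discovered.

Visit L; enqueue B, E, J, O, P, S → queue [B, E, J, O, P, S]
Visit B; enqueue N → queue [E, J, O, P, S, N]
Visit E → queue [J, O, P, S, N]
Visit J; enqueue A, I → queue [O, P, S, N, A, I]
Visit O; enqueue H → queue [P, S, N, A, I, H]
Visit P → queue [S, N, A, I, H]
Visit S; enqueue C, F, U → queue [N, A, I, H, C, F, U]
Visit N; enqueue K → queue [A, I, H, C, F, U, K]
Visit A; enqueue G, R, T → queue [I, H, C, F, U, K, G, R, T]
Visit I → queue [H, C, F, U, K, G, R, T]
Visit H → queue [C, F, U, K, G, R, T]
Visit C; enqueue D → queue [F, U, K, G, R, T, D]
Visit F; enqueue M → queue [U, K, G, R, T, D, M]
Visit U → queue [K, G, R, T, D, M]
Visit K → queue [G, R, T, D, M]
Visit G; enqueue Q → queue [R, T, D, M, Q]
Visit R → queue [T, D, M, Q]
Visit T → queue [D, M, Q]
Visit D → queue [M, Q]
Visit M → queue [Q]
Visit Q → queue []

L, B, E, J, O, P, S, N, A, I, H, C, F, U, K, G, R, T, D, M, Q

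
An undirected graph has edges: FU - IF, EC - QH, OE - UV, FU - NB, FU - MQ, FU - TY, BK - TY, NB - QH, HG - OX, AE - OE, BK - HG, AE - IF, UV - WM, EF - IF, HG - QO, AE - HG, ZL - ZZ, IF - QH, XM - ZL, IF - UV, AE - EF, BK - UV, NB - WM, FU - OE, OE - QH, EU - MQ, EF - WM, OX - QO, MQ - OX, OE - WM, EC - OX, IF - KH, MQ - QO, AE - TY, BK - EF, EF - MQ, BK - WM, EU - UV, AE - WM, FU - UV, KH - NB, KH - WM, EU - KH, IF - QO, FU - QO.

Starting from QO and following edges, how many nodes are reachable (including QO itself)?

BFS from QO visits: QO, FU, HG, IF, MQ, OX, NB, OE, TY, UV, AE, BK, EF, KH, QH, EU, EC, WM
Reachable nodes: 18 of 21 total.

18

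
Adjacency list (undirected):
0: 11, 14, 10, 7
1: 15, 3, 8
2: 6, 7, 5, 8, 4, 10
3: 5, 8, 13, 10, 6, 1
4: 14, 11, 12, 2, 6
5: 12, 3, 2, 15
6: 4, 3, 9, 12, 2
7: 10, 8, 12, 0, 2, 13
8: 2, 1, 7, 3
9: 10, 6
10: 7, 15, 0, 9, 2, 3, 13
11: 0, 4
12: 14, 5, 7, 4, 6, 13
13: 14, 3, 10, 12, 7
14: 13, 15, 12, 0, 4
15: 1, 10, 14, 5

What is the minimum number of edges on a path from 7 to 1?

Level 0: 7
Level 1: 0, 2, 8, 10, 12, 13
Level 2: 1, 3, 4, 5, 6, 9, 11, 14, 15
1 first appears at level 2.

2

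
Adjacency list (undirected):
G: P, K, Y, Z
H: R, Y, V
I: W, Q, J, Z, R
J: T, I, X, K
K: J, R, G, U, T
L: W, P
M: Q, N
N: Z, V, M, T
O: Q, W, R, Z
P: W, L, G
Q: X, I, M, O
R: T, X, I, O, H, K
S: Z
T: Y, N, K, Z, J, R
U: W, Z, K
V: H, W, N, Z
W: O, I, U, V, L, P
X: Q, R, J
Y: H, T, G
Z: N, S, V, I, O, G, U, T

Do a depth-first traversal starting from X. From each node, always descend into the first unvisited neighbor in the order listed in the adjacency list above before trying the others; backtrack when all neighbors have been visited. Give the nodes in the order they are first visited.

Visit X
X → Q
Q → I
I → W
W → O
O → R
R → T
T → Y
Y → H
H → V
V → N
N → Z
Z → S
Z → G
G → P
P → L
G → K
K → J
K → U
N → M

X, Q, I, W, O, R, T, Y, H, V, N, Z, S, G, P, L, K, J, U, M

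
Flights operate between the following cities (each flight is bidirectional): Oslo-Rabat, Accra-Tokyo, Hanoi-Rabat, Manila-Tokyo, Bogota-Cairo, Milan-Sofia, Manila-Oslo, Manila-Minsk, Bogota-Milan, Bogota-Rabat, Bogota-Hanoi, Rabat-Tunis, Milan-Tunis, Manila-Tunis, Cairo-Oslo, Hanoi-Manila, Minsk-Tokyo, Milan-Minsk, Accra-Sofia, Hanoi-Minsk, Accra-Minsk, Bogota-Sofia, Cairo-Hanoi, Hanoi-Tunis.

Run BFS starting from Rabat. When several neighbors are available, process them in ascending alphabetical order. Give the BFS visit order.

Rabat -> Bogota -> Hanoi -> Oslo -> Tunis -> Cairo -> Milan -> Sofia -> Manila -> Minsk -> Accra -> Tokyo

Visit Rabat; enqueue Bogota, Hanoi, Oslo, Tunis → queue [Bogota, Hanoi, Oslo, Tunis]
Visit Bogota; enqueue Cairo, Milan, Sofia → queue [Hanoi, Oslo, Tunis, Cairo, Milan, Sofia]
Visit Hanoi; enqueue Manila, Minsk → queue [Oslo, Tunis, Cairo, Milan, Sofia, Manila, Minsk]
Visit Oslo → queue [Tunis, Cairo, Milan, Sofia, Manila, Minsk]
Visit Tunis → queue [Cairo, Milan, Sofia, Manila, Minsk]
Visit Cairo → queue [Milan, Sofia, Manila, Minsk]
Visit Milan → queue [Sofia, Manila, Minsk]
Visit Sofia; enqueue Accra → queue [Manila, Minsk, Accra]
Visit Manila; enqueue Tokyo → queue [Minsk, Accra, Tokyo]
Visit Minsk → queue [Accra, Tokyo]
Visit Accra → queue [Tokyo]
Visit Tokyo → queue []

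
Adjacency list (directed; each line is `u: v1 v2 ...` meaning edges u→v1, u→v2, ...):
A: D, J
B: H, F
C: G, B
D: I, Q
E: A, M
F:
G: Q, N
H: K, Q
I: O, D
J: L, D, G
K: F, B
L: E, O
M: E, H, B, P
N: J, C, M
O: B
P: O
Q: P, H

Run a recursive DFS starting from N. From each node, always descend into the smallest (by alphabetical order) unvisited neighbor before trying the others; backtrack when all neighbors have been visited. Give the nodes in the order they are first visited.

N → C → B → F → H → K → Q → P → O → G → J → D → I → L → E → A → M

Visit N
N → C
C → B
B → F
B → H
H → K
H → Q
Q → P
P → O
C → G
N → J
J → D
D → I
J → L
L → E
E → A
E → M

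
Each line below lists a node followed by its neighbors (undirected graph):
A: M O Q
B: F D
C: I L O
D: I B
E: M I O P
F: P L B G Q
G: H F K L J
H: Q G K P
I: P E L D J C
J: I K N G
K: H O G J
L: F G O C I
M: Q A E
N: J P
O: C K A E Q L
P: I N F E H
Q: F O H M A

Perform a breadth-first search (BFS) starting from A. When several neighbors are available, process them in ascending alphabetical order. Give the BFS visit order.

A -> M -> O -> Q -> E -> C -> K -> L -> F -> H -> I -> P -> G -> J -> B -> D -> N

Visit A; enqueue M, O, Q → queue [M, O, Q]
Visit M; enqueue E → queue [O, Q, E]
Visit O; enqueue C, K, L → queue [Q, E, C, K, L]
Visit Q; enqueue F, H → queue [E, C, K, L, F, H]
Visit E; enqueue I, P → queue [C, K, L, F, H, I, P]
Visit C → queue [K, L, F, H, I, P]
Visit K; enqueue G, J → queue [L, F, H, I, P, G, J]
Visit L → queue [F, H, I, P, G, J]
Visit F; enqueue B → queue [H, I, P, G, J, B]
Visit H → queue [I, P, G, J, B]
Visit I; enqueue D → queue [P, G, J, B, D]
Visit P; enqueue N → queue [G, J, B, D, N]
Visit G → queue [J, B, D, N]
Visit J → queue [B, D, N]
Visit B → queue [D, N]
Visit D → queue [N]
Visit N → queue []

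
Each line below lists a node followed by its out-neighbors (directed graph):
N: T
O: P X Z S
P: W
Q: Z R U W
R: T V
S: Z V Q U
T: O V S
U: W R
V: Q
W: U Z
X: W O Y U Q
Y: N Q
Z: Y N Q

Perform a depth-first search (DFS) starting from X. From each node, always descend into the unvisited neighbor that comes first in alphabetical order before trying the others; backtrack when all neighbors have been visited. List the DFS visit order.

X, O, P, W, U, R, T, S, Q, Z, N, Y, V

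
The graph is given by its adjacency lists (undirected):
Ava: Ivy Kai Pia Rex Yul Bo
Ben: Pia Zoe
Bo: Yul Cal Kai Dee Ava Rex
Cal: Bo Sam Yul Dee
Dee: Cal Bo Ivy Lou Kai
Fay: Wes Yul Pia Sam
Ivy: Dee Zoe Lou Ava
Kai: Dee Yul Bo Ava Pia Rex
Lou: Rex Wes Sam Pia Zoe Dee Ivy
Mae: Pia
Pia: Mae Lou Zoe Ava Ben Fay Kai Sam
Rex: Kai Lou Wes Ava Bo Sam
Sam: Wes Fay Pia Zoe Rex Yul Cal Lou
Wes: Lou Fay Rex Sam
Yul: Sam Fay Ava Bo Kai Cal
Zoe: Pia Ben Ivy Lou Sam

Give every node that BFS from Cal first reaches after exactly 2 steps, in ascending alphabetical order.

Level 0: Cal
Level 1: Bo, Dee, Sam, Yul
Level 2: Ava, Fay, Ivy, Kai, Lou, Pia, Rex, Wes, Zoe
Level 3: Ben, Mae

Ava, Fay, Ivy, Kai, Lou, Pia, Rex, Wes, Zoe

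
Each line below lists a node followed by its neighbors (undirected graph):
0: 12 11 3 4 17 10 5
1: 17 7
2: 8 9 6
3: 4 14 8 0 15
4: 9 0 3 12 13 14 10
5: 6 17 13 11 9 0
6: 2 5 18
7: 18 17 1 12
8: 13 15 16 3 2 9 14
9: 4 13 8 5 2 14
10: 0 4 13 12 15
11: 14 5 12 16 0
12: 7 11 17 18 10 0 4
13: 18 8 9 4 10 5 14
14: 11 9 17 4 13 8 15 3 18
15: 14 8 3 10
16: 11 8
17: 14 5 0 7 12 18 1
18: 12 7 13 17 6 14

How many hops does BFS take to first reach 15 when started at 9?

2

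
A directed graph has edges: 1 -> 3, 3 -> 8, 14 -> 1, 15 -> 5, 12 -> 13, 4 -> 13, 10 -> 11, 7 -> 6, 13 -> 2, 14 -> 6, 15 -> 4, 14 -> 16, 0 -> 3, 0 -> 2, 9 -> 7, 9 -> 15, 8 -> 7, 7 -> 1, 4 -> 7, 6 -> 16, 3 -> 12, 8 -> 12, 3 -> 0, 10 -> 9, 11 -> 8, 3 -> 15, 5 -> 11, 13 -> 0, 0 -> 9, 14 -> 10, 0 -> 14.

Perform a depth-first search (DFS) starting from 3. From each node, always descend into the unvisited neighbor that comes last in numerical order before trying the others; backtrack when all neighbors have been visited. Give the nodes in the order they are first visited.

Visit 3
3 → 15
15 → 5
5 → 11
11 → 8
8 → 12
12 → 13
13 → 2
13 → 0
0 → 14
14 → 16
14 → 10
10 → 9
9 → 7
7 → 6
7 → 1
15 → 4

3, 15, 5, 11, 8, 12, 13, 2, 0, 14, 16, 10, 9, 7, 6, 1, 4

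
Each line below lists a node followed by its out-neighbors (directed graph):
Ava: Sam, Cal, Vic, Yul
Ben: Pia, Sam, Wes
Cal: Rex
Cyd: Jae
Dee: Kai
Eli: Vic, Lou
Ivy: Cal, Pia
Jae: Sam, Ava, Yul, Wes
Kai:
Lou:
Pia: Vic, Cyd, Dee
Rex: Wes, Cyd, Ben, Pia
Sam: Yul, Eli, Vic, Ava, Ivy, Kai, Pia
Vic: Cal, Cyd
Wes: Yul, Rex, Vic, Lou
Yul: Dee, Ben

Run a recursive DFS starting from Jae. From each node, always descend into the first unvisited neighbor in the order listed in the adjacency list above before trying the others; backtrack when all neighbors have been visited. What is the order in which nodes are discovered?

Jae, Sam, Yul, Dee, Kai, Ben, Pia, Vic, Cal, Rex, Wes, Lou, Cyd, Eli, Ava, Ivy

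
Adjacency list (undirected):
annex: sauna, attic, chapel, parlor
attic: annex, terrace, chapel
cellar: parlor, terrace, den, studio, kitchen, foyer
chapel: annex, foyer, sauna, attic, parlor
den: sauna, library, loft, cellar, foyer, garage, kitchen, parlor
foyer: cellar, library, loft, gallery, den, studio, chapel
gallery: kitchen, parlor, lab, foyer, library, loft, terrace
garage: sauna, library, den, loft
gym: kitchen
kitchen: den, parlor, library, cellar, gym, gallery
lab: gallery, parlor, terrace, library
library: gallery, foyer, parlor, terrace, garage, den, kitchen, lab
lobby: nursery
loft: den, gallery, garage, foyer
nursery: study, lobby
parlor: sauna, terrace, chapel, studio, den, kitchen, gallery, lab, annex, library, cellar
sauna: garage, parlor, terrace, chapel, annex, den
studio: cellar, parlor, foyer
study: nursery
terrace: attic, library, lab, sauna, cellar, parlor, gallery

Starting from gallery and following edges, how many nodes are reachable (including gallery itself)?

BFS from gallery visits: gallery, kitchen, parlor, lab, foyer, library, loft, terrace, den, cellar, gym, sauna, chapel, studio, annex, garage, attic
Reachable nodes: 17 of 20 total.

17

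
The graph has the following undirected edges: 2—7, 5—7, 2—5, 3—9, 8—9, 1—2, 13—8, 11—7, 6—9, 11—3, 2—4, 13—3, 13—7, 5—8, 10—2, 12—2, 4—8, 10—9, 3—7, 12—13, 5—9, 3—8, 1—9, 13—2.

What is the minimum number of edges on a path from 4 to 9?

2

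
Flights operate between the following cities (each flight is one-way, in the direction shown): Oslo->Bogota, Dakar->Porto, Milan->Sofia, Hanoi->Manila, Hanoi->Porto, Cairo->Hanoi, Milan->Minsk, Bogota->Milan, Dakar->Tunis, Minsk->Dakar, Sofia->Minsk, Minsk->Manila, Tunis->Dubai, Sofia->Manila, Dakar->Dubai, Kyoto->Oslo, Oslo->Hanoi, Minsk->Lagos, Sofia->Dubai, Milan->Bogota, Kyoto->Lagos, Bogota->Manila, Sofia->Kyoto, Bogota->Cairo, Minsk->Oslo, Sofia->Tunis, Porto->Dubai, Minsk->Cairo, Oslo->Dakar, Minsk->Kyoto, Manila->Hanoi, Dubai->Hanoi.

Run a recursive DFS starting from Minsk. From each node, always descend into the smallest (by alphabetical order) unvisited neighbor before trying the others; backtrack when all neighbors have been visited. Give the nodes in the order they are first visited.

Visit Minsk
Minsk → Cairo
Cairo → Hanoi
Hanoi → Manila
Hanoi → Porto
Porto → Dubai
Minsk → Dakar
Dakar → Tunis
Minsk → Kyoto
Kyoto → Lagos
Kyoto → Oslo
Oslo → Bogota
Bogota → Milan
Milan → Sofia

Minsk Cairo Hanoi Manila Porto Dubai Dakar Tunis Kyoto Lagos Oslo Bogota Milan Sofia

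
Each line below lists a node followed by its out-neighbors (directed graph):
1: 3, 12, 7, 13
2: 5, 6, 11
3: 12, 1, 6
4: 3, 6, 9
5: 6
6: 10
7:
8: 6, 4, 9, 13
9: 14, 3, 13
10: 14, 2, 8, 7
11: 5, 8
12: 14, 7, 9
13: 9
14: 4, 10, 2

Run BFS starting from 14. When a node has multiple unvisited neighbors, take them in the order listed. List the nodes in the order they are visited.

14, 4, 10, 2, 3, 6, 9, 8, 7, 5, 11, 12, 1, 13

Visit 14; enqueue 4, 10, 2 → queue [4, 10, 2]
Visit 4; enqueue 3, 6, 9 → queue [10, 2, 3, 6, 9]
Visit 10; enqueue 8, 7 → queue [2, 3, 6, 9, 8, 7]
Visit 2; enqueue 5, 11 → queue [3, 6, 9, 8, 7, 5, 11]
Visit 3; enqueue 12, 1 → queue [6, 9, 8, 7, 5, 11, 12, 1]
Visit 6 → queue [9, 8, 7, 5, 11, 12, 1]
Visit 9; enqueue 13 → queue [8, 7, 5, 11, 12, 1, 13]
Visit 8 → queue [7, 5, 11, 12, 1, 13]
Visit 7 → queue [5, 11, 12, 1, 13]
Visit 5 → queue [11, 12, 1, 13]
Visit 11 → queue [12, 1, 13]
Visit 12 → queue [1, 13]
Visit 1 → queue [13]
Visit 13 → queue []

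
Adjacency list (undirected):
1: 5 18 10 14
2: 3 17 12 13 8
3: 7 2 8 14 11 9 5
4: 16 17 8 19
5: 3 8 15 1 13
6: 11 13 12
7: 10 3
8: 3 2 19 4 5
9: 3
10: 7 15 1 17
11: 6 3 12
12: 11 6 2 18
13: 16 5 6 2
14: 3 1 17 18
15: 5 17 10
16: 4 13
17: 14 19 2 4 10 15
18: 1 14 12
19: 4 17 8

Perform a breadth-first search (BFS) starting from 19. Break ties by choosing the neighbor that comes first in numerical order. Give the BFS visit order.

19, 4, 8, 17, 16, 2, 3, 5, 10, 14, 15, 13, 12, 7, 9, 11, 1, 18, 6

Visit 19; enqueue 4, 8, 17 → queue [4, 8, 17]
Visit 4; enqueue 16 → queue [8, 17, 16]
Visit 8; enqueue 2, 3, 5 → queue [17, 16, 2, 3, 5]
Visit 17; enqueue 10, 14, 15 → queue [16, 2, 3, 5, 10, 14, 15]
Visit 16; enqueue 13 → queue [2, 3, 5, 10, 14, 15, 13]
Visit 2; enqueue 12 → queue [3, 5, 10, 14, 15, 13, 12]
Visit 3; enqueue 7, 9, 11 → queue [5, 10, 14, 15, 13, 12, 7, 9, 11]
Visit 5; enqueue 1 → queue [10, 14, 15, 13, 12, 7, 9, 11, 1]
Visit 10 → queue [14, 15, 13, 12, 7, 9, 11, 1]
Visit 14; enqueue 18 → queue [15, 13, 12, 7, 9, 11, 1, 18]
Visit 15 → queue [13, 12, 7, 9, 11, 1, 18]
Visit 13; enqueue 6 → queue [12, 7, 9, 11, 1, 18, 6]
Visit 12 → queue [7, 9, 11, 1, 18, 6]
Visit 7 → queue [9, 11, 1, 18, 6]
Visit 9 → queue [11, 1, 18, 6]
Visit 11 → queue [1, 18, 6]
Visit 1 → queue [18, 6]
Visit 18 → queue [6]
Visit 6 → queue []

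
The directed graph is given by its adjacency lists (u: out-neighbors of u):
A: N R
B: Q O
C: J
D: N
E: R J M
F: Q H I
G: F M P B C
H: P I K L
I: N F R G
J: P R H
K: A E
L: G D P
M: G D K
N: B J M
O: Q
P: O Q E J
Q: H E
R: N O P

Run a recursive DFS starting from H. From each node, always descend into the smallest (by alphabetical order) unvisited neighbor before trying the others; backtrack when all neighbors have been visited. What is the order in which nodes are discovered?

H, I, F, Q, E, J, P, O, R, N, B, M, D, G, C, K, A, L

Visit H
H → I
I → F
F → Q
Q → E
E → J
J → P
P → O
J → R
R → N
N → B
N → M
M → D
M → G
G → C
M → K
K → A
H → L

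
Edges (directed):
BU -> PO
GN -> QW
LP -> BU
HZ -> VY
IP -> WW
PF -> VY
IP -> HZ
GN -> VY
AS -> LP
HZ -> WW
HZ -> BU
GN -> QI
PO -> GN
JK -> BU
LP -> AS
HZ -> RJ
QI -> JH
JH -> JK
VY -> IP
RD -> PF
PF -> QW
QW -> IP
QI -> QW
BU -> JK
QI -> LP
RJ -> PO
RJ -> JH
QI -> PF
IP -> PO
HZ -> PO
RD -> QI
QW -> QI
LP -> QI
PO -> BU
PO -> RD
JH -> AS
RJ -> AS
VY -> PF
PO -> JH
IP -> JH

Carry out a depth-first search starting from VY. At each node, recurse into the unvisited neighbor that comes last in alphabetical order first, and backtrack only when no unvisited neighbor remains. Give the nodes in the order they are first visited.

Visit VY
VY → PF
PF → QW
QW → QI
QI → LP
LP → BU
BU → PO
PO → RD
PO → JH
JH → JK
JH → AS
PO → GN
QW → IP
IP → WW
IP → HZ
HZ → RJ

VY PF QW QI LP BU PO RD JH JK AS GN IP WW HZ RJ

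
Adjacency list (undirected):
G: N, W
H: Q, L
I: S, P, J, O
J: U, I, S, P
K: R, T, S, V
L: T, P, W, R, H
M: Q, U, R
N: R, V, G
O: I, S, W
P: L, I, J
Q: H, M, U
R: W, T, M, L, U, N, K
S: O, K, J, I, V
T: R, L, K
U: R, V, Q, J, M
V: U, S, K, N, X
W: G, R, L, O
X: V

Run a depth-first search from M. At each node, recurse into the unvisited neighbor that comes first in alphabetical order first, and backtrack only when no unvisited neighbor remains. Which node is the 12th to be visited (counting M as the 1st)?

Visit M
M → Q
Q → H
H → L
L → P
P → I
I → J
J → S
S → K
K → R
R → N
N → G
G → W
W → O
N → V
V → U
V → X
R → T

Visit order: M, Q, H, L, P, I, J, S, K, R, N, G, W, O, V, U, X, T

G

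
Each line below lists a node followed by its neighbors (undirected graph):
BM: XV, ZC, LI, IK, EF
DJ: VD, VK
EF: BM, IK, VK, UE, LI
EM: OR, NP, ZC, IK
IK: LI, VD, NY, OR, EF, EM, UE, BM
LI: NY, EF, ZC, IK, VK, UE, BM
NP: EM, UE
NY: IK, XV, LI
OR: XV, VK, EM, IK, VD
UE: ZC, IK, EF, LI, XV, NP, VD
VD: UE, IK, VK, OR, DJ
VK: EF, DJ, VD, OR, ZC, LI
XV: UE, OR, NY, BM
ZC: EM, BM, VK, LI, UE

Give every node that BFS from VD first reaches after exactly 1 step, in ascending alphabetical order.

Level 0: VD
Level 1: DJ, IK, OR, UE, VK
Level 2: BM, EF, EM, LI, NP, NY, XV, ZC

DJ, IK, OR, UE, VK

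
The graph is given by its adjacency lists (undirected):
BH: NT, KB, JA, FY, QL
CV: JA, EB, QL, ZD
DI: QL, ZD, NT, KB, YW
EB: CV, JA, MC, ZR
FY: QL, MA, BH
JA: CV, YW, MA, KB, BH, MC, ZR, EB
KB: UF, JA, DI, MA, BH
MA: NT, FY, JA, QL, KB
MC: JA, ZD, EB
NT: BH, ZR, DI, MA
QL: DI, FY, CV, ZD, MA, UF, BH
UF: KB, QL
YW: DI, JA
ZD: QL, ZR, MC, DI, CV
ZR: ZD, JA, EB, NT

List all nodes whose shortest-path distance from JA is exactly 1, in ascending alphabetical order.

BH, CV, EB, KB, MA, MC, YW, ZR

Level 0: JA
Level 1: BH, CV, EB, KB, MA, MC, YW, ZR
Level 2: DI, FY, NT, QL, UF, ZD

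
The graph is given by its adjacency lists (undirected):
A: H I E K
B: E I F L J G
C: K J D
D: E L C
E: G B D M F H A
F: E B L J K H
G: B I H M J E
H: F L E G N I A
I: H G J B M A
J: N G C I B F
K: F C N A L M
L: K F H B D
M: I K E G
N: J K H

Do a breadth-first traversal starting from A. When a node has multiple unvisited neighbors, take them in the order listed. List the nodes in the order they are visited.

Visit A; enqueue H, I, E, K → queue [H, I, E, K]
Visit H; enqueue F, L, G, N → queue [I, E, K, F, L, G, N]
Visit I; enqueue J, B, M → queue [E, K, F, L, G, N, J, B, M]
Visit E; enqueue D → queue [K, F, L, G, N, J, B, M, D]
Visit K; enqueue C → queue [F, L, G, N, J, B, M, D, C]
Visit F → queue [L, G, N, J, B, M, D, C]
Visit L → queue [G, N, J, B, M, D, C]
Visit G → queue [N, J, B, M, D, C]
Visit N → queue [J, B, M, D, C]
Visit J → queue [B, M, D, C]
Visit B → queue [M, D, C]
Visit M → queue [D, C]
Visit D → queue [C]
Visit C → queue []

A, H, I, E, K, F, L, G, N, J, B, M, D, C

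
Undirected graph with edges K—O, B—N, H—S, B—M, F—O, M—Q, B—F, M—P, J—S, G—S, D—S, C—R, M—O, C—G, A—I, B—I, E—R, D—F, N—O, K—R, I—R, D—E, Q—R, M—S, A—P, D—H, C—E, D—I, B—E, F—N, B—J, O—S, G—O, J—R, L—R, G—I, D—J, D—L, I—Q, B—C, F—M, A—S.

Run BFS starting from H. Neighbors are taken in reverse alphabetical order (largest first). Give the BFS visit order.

H, S, D, O, M, J, G, A, L, I, F, E, N, K, Q, P, B, R, C

Visit H; enqueue S, D → queue [S, D]
Visit S; enqueue O, M, J, G, A → queue [D, O, M, J, G, A]
Visit D; enqueue L, I, F, E → queue [O, M, J, G, A, L, I, F, E]
Visit O; enqueue N, K → queue [M, J, G, A, L, I, F, E, N, K]
Visit M; enqueue Q, P, B → queue [J, G, A, L, I, F, E, N, K, Q, P, B]
Visit J; enqueue R → queue [G, A, L, I, F, E, N, K, Q, P, B, R]
Visit G; enqueue C → queue [A, L, I, F, E, N, K, Q, P, B, R, C]
Visit A → queue [L, I, F, E, N, K, Q, P, B, R, C]
Visit L → queue [I, F, E, N, K, Q, P, B, R, C]
Visit I → queue [F, E, N, K, Q, P, B, R, C]
Visit F → queue [E, N, K, Q, P, B, R, C]
Visit E → queue [N, K, Q, P, B, R, C]
Visit N → queue [K, Q, P, B, R, C]
Visit K → queue [Q, P, B, R, C]
Visit Q → queue [P, B, R, C]
Visit P → queue [B, R, C]
Visit B → queue [R, C]
Visit R → queue [C]
Visit C → queue []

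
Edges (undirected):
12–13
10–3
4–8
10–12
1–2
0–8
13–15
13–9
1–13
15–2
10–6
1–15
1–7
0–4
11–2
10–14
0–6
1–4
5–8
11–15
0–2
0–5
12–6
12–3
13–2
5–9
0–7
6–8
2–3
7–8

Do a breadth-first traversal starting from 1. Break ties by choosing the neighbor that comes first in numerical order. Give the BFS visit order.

1 2 4 7 13 15 0 3 11 8 9 12 5 6 10 14

Visit 1; enqueue 2, 4, 7, 13, 15 → queue [2, 4, 7, 13, 15]
Visit 2; enqueue 0, 3, 11 → queue [4, 7, 13, 15, 0, 3, 11]
Visit 4; enqueue 8 → queue [7, 13, 15, 0, 3, 11, 8]
Visit 7 → queue [13, 15, 0, 3, 11, 8]
Visit 13; enqueue 9, 12 → queue [15, 0, 3, 11, 8, 9, 12]
Visit 15 → queue [0, 3, 11, 8, 9, 12]
Visit 0; enqueue 5, 6 → queue [3, 11, 8, 9, 12, 5, 6]
Visit 3; enqueue 10 → queue [11, 8, 9, 12, 5, 6, 10]
Visit 11 → queue [8, 9, 12, 5, 6, 10]
Visit 8 → queue [9, 12, 5, 6, 10]
Visit 9 → queue [12, 5, 6, 10]
Visit 12 → queue [5, 6, 10]
Visit 5 → queue [6, 10]
Visit 6 → queue [10]
Visit 10; enqueue 14 → queue [14]
Visit 14 → queue []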